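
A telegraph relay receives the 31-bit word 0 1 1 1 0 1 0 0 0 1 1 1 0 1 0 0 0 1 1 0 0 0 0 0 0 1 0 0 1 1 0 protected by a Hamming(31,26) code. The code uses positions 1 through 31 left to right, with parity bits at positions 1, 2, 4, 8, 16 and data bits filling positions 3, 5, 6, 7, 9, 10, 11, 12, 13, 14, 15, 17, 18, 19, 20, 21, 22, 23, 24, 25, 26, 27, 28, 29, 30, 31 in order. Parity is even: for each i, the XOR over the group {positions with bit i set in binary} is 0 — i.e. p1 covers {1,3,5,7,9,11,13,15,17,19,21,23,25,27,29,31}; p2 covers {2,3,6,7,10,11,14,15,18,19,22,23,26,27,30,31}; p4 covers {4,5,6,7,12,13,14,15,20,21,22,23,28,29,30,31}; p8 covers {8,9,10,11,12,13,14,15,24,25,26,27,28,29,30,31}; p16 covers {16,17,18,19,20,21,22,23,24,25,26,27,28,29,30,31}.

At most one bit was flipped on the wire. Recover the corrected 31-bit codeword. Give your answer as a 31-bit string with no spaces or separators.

s1 (pos 1,3,5,7,9,11,13,15,17,19,21,23,25,27,29,31): 0⊕1⊕0⊕0⊕0⊕1⊕0⊕0⊕0⊕1⊕0⊕0⊕0⊕0⊕1⊕0 = 0
s2 (pos 2,3,6,7,10,11,14,15,18,19,22,23,26,27,30,31): 1⊕1⊕1⊕0⊕1⊕1⊕1⊕0⊕1⊕1⊕0⊕0⊕1⊕0⊕1⊕0 = 0
s4 (pos 4,5,6,7,12,13,14,15,20,21,22,23,28,29,30,31): 1⊕0⊕1⊕0⊕1⊕0⊕1⊕0⊕0⊕0⊕0⊕0⊕0⊕1⊕1⊕0 = 0
s8 (pos 8,9,10,11,12,13,14,15,24,25,26,27,28,29,30,31): 0⊕0⊕1⊕1⊕1⊕0⊕1⊕0⊕0⊕0⊕1⊕0⊕0⊕1⊕1⊕0 = 1
s16 (pos 16,17,18,19,20,21,22,23,24,25,26,27,28,29,30,31): 0⊕0⊕1⊕1⊕0⊕0⊕0⊕0⊕0⊕0⊕1⊕0⊕0⊕1⊕1⊕0 = 1
Syndrome s16…s1 = 11000 → error at position 24.
Flip position 24: 0111010001110100011000000100110 → 0111010001110100011000010100110

0111010001110100011000010100110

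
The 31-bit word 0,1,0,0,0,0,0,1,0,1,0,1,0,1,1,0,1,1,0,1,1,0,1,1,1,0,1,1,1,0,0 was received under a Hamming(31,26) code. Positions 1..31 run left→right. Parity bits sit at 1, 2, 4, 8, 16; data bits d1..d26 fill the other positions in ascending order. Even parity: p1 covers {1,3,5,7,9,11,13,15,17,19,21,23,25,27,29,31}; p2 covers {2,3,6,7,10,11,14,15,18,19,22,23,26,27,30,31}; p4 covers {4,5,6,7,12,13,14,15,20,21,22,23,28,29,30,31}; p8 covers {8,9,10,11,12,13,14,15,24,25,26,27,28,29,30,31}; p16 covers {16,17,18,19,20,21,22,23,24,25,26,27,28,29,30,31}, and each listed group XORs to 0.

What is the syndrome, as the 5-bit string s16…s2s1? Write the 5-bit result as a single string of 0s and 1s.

s1 (pos 1,3,5,7,9,11,13,15,17,19,21,23,25,27,29,31): 0⊕0⊕0⊕0⊕0⊕0⊕0⊕1⊕1⊕0⊕1⊕1⊕1⊕1⊕1⊕0 = 1
s2 (pos 2,3,6,7,10,11,14,15,18,19,22,23,26,27,30,31): 1⊕0⊕0⊕0⊕1⊕0⊕1⊕1⊕1⊕0⊕0⊕1⊕0⊕1⊕0⊕0 = 1
s4 (pos 4,5,6,7,12,13,14,15,20,21,22,23,28,29,30,31): 0⊕0⊕0⊕0⊕1⊕0⊕1⊕1⊕1⊕1⊕0⊕1⊕1⊕1⊕0⊕0 = 0
s8 (pos 8,9,10,11,12,13,14,15,24,25,26,27,28,29,30,31): 1⊕0⊕1⊕0⊕1⊕0⊕1⊕1⊕1⊕1⊕0⊕1⊕1⊕1⊕0⊕0 = 0
s16 (pos 16,17,18,19,20,21,22,23,24,25,26,27,28,29,30,31): 0⊕1⊕1⊕0⊕1⊕1⊕0⊕1⊕1⊕1⊕0⊕1⊕1⊕1⊕0⊕0 = 0
Syndrome s16…s1 = 00011 → error at position 3.

00011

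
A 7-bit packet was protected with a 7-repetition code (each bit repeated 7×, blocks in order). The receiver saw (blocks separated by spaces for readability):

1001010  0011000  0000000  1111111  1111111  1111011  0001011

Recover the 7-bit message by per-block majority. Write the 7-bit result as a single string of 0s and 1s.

Block 1 (1001010): 3 ones → 0
Block 2 (0011000): 2 ones → 0
Block 3 (0000000): 0 ones → 0
Block 4 (1111111): 7 ones → 1
Block 5 (1111111): 7 ones → 1
Block 6 (1111011): 6 ones → 1
Block 7 (0001011): 3 ones → 0

0001110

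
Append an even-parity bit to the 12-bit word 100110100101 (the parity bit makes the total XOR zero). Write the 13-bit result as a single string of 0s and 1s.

1001101001010

XOR of the 12 data bits: 1⊕0⊕0⊕1⊕1⊕0⊕1⊕0⊕0⊕1⊕0⊕1 = 0
Parity bit = 0 (so all 13 bits XOR to 0).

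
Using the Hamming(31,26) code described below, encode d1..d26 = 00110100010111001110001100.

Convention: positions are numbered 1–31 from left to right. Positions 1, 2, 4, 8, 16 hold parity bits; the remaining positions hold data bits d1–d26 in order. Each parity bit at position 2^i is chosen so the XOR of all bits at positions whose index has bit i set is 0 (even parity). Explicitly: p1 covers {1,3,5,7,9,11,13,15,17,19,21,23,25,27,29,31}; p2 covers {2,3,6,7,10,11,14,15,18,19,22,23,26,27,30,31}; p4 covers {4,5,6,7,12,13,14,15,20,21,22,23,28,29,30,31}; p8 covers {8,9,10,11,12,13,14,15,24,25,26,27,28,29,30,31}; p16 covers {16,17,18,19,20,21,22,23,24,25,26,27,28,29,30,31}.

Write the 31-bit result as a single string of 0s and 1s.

Place data at non-parity positions: p1 p2 0 p4 0 1 1 p8 0 1 0 0 0 1 0 p16 1 1 1 0 0 1 1 1 0 0 0 1 1 0 0
p1 (pos 1,3,5,7,9,11,13,15,17,19,21,23,25,27,29,31): XOR of data positions = 0⊕0⊕1⊕0⊕0⊕0⊕0⊕1⊕1⊕0⊕1⊕0⊕0⊕1⊕0 = 1
p2 (pos 2,3,6,7,10,11,14,15,18,19,22,23,26,27,30,31): XOR of data positions = 0⊕1⊕1⊕1⊕0⊕1⊕0⊕1⊕1⊕1⊕1⊕0⊕0⊕0⊕0 = 0
p4 (pos 4,5,6,7,12,13,14,15,20,21,22,23,28,29,30,31): XOR of data positions = 0⊕1⊕1⊕0⊕0⊕1⊕0⊕0⊕0⊕1⊕1⊕1⊕1⊕0⊕0 = 1
p8 (pos 8,9,10,11,12,13,14,15,24,25,26,27,28,29,30,31): XOR of data positions = 0⊕1⊕0⊕0⊕0⊕1⊕0⊕1⊕0⊕0⊕0⊕1⊕1⊕0⊕0 = 1
p16 (pos 16,17,18,19,20,21,22,23,24,25,26,27,28,29,30,31): XOR of data positions = 1⊕1⊕1⊕0⊕0⊕1⊕1⊕1⊕0⊕0⊕0⊕1⊕1⊕0⊕0 = 0
Codeword: 1001011101000100111001110001100

1001011101000100111001110001100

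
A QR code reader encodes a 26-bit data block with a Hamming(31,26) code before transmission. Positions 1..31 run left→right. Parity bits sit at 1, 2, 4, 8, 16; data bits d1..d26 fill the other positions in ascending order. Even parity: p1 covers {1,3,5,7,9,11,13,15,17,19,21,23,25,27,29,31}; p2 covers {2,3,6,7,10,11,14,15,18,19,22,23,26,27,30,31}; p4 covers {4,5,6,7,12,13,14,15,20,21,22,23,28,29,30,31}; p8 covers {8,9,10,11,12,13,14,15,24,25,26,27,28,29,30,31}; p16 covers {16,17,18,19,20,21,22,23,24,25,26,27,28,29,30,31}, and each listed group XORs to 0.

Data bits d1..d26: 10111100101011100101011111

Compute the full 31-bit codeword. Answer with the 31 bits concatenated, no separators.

1110011011001010011100101011111

Place data at non-parity positions: p1 p2 1 p4 0 1 1 p8 1 1 0 0 1 0 1 p16 0 1 1 1 0 0 1 0 1 0 1 1 1 1 1
p1 (pos 1,3,5,7,9,11,13,15,17,19,21,23,25,27,29,31): XOR of data positions = 1⊕0⊕1⊕1⊕0⊕1⊕1⊕0⊕1⊕0⊕1⊕1⊕1⊕1⊕1 = 1
p2 (pos 2,3,6,7,10,11,14,15,18,19,22,23,26,27,30,31): XOR of data positions = 1⊕1⊕1⊕1⊕0⊕0⊕1⊕1⊕1⊕0⊕1⊕0⊕1⊕1⊕1 = 1
p4 (pos 4,5,6,7,12,13,14,15,20,21,22,23,28,29,30,31): XOR of data positions = 0⊕1⊕1⊕0⊕1⊕0⊕1⊕1⊕0⊕0⊕1⊕1⊕1⊕1⊕1 = 0
p8 (pos 8,9,10,11,12,13,14,15,24,25,26,27,28,29,30,31): XOR of data positions = 1⊕1⊕0⊕0⊕1⊕0⊕1⊕0⊕1⊕0⊕1⊕1⊕1⊕1⊕1 = 0
p16 (pos 16,17,18,19,20,21,22,23,24,25,26,27,28,29,30,31): XOR of data positions = 0⊕1⊕1⊕1⊕0⊕0⊕1⊕0⊕1⊕0⊕1⊕1⊕1⊕1⊕1 = 0
Codeword: 1110011011001010011100101011111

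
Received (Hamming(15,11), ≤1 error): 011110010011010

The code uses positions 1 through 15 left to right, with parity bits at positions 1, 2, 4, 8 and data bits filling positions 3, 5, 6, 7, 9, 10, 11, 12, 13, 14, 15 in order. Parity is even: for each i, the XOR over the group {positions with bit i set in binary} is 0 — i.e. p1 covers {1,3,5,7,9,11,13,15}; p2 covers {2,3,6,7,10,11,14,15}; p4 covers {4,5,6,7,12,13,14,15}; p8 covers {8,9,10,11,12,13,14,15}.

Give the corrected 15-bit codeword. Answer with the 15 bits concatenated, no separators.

s1 (pos 1,3,5,7,9,11,13,15): 0⊕1⊕1⊕0⊕0⊕1⊕0⊕0 = 1
s2 (pos 2,3,6,7,10,11,14,15): 1⊕1⊕0⊕0⊕0⊕1⊕1⊕0 = 0
s4 (pos 4,5,6,7,12,13,14,15): 1⊕1⊕0⊕0⊕1⊕0⊕1⊕0 = 0
s8 (pos 8,9,10,11,12,13,14,15): 1⊕0⊕0⊕1⊕1⊕0⊕1⊕0 = 0
Syndrome s8…s1 = 0001 → error at position 1.
Flip position 1: 011110010011010 → 111110010011010

111110010011010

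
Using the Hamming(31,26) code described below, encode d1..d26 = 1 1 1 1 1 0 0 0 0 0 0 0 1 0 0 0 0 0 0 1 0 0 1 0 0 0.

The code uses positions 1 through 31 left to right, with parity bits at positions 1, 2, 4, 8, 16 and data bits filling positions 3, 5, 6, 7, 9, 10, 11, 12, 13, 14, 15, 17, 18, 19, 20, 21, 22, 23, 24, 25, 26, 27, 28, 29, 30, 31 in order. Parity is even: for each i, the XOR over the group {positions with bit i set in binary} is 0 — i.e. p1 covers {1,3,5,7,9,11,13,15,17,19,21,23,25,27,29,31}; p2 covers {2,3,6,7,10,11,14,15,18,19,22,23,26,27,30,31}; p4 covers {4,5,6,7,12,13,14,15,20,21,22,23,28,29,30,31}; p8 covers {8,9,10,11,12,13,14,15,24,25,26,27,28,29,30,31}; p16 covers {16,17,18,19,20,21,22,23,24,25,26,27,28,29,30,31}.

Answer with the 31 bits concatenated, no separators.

1010111110000001010000001001000

Place data at non-parity positions: p1 p2 1 p4 1 1 1 p8 1 0 0 0 0 0 0 p16 0 1 0 0 0 0 0 0 1 0 0 1 0 0 0
p1 (pos 1,3,5,7,9,11,13,15,17,19,21,23,25,27,29,31): XOR of data positions = 1⊕1⊕1⊕1⊕0⊕0⊕0⊕0⊕0⊕0⊕0⊕1⊕0⊕0⊕0 = 1
p2 (pos 2,3,6,7,10,11,14,15,18,19,22,23,26,27,30,31): XOR of data positions = 1⊕1⊕1⊕0⊕0⊕0⊕0⊕1⊕0⊕0⊕0⊕0⊕0⊕0⊕0 = 0
p4 (pos 4,5,6,7,12,13,14,15,20,21,22,23,28,29,30,31): XOR of data positions = 1⊕1⊕1⊕0⊕0⊕0⊕0⊕0⊕0⊕0⊕0⊕1⊕0⊕0⊕0 = 0
p8 (pos 8,9,10,11,12,13,14,15,24,25,26,27,28,29,30,31): XOR of data positions = 1⊕0⊕0⊕0⊕0⊕0⊕0⊕0⊕1⊕0⊕0⊕1⊕0⊕0⊕0 = 1
p16 (pos 16,17,18,19,20,21,22,23,24,25,26,27,28,29,30,31): XOR of data positions = 0⊕1⊕0⊕0⊕0⊕0⊕0⊕0⊕1⊕0⊕0⊕1⊕0⊕0⊕0 = 1
Codeword: 1010111110000001010000001001000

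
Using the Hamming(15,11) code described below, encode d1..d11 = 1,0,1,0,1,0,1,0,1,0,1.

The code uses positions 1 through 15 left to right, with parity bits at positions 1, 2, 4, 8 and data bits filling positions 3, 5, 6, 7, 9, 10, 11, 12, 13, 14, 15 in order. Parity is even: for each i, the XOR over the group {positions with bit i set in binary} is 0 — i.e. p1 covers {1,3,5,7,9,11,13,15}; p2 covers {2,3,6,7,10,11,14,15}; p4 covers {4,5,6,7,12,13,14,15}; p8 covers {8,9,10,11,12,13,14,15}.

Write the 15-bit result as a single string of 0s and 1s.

101101001010101

Place data at non-parity positions: p1 p2 1 p4 0 1 0 p8 1 0 1 0 1 0 1
p1 (pos 1,3,5,7,9,11,13,15): XOR of data positions = 1⊕0⊕0⊕1⊕1⊕1⊕1 = 1
p2 (pos 2,3,6,7,10,11,14,15): XOR of data positions = 1⊕1⊕0⊕0⊕1⊕0⊕1 = 0
p4 (pos 4,5,6,7,12,13,14,15): XOR of data positions = 0⊕1⊕0⊕0⊕1⊕0⊕1 = 1
p8 (pos 8,9,10,11,12,13,14,15): XOR of data positions = 1⊕0⊕1⊕0⊕1⊕0⊕1 = 0
Codeword: 101101001010101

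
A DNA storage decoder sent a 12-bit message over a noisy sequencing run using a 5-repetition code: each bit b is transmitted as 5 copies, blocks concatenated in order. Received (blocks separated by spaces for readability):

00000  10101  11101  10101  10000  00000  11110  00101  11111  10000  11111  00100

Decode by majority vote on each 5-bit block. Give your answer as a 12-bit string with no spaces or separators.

Block 1 (00000): 0 ones → 0
Block 2 (10101): 3 ones → 1
Block 3 (11101): 4 ones → 1
Block 4 (10101): 3 ones → 1
Block 5 (10000): 1 one → 0
Block 6 (00000): 0 ones → 0
Block 7 (11110): 4 ones → 1
Block 8 (00101): 2 ones → 0
Block 9 (11111): 5 ones → 1
Block 10 (10000): 1 one → 0
Block 11 (11111): 5 ones → 1
Block 12 (00100): 1 one → 0

011100101010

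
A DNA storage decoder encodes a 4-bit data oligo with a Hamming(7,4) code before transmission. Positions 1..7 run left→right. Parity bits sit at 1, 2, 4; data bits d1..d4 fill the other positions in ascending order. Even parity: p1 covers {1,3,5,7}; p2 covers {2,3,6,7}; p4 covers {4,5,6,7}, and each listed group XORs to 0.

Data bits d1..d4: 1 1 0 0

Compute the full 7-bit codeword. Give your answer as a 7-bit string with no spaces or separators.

0111100

Place data at non-parity positions: p1 p2 1 p4 1 0 0
p1 (pos 1,3,5,7): XOR of data positions = 1⊕1⊕0 = 0
p2 (pos 2,3,6,7): XOR of data positions = 1⊕0⊕0 = 1
p4 (pos 4,5,6,7): XOR of data positions = 1⊕0⊕0 = 1
Codeword: 0111100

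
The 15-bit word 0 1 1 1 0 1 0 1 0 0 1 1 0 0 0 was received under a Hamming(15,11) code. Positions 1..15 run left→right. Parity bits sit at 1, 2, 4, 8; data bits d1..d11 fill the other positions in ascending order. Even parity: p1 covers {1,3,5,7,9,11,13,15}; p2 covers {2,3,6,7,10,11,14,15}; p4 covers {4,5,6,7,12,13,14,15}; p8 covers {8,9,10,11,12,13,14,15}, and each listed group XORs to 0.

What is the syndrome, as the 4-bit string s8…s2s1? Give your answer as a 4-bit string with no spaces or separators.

1100

s1 (pos 1,3,5,7,9,11,13,15): 0⊕1⊕0⊕0⊕0⊕1⊕0⊕0 = 0
s2 (pos 2,3,6,7,10,11,14,15): 1⊕1⊕1⊕0⊕0⊕1⊕0⊕0 = 0
s4 (pos 4,5,6,7,12,13,14,15): 1⊕0⊕1⊕0⊕1⊕0⊕0⊕0 = 1
s8 (pos 8,9,10,11,12,13,14,15): 1⊕0⊕0⊕1⊕1⊕0⊕0⊕0 = 1
Syndrome s8…s1 = 1100 → error at position 12.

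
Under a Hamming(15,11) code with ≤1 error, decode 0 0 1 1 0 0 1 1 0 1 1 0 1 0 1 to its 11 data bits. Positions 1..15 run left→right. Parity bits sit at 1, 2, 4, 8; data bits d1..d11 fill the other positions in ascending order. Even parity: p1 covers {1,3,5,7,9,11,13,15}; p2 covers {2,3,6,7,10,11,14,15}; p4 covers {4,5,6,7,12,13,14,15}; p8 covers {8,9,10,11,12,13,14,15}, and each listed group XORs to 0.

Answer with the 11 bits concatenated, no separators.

10010100101

s1 (pos 1,3,5,7,9,11,13,15): 0⊕1⊕0⊕1⊕0⊕1⊕1⊕1 = 1
s2 (pos 2,3,6,7,10,11,14,15): 0⊕1⊕0⊕1⊕1⊕1⊕0⊕1 = 1
s4 (pos 4,5,6,7,12,13,14,15): 1⊕0⊕0⊕1⊕0⊕1⊕0⊕1 = 0
s8 (pos 8,9,10,11,12,13,14,15): 1⊕0⊕1⊕1⊕0⊕1⊕0⊕1 = 1
Syndrome s8…s1 = 1011 → error at position 11.
Flip position 11: 001100110110101 → 001100110100101
Read data bits from positions 3,5,6,7,9,10,11,12,13,14,15: 10010100101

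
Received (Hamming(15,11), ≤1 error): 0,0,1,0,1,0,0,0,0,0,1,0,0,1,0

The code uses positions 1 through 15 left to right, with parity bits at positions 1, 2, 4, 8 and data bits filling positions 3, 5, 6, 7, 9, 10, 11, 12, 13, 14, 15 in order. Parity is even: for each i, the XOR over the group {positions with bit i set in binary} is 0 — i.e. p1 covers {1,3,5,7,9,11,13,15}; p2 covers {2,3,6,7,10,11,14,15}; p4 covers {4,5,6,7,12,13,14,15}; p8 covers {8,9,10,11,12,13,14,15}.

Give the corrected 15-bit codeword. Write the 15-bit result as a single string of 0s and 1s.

s1 (pos 1,3,5,7,9,11,13,15): 0⊕1⊕1⊕0⊕0⊕1⊕0⊕0 = 1
s2 (pos 2,3,6,7,10,11,14,15): 0⊕1⊕0⊕0⊕0⊕1⊕1⊕0 = 1
s4 (pos 4,5,6,7,12,13,14,15): 0⊕1⊕0⊕0⊕0⊕0⊕1⊕0 = 0
s8 (pos 8,9,10,11,12,13,14,15): 0⊕0⊕0⊕1⊕0⊕0⊕1⊕0 = 0
Syndrome s8…s1 = 0011 → error at position 3.
Flip position 3: 001010000010010 → 000010000010010

000010000010010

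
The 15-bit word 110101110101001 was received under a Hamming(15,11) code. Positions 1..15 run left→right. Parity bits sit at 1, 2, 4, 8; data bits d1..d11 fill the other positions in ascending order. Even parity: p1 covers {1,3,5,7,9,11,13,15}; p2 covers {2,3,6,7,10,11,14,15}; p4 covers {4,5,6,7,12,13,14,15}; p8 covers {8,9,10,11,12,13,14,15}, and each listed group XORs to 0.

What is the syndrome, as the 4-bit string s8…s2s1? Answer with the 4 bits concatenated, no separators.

s1 (pos 1,3,5,7,9,11,13,15): 1⊕0⊕0⊕1⊕0⊕0⊕0⊕1 = 1
s2 (pos 2,3,6,7,10,11,14,15): 1⊕0⊕1⊕1⊕1⊕0⊕0⊕1 = 1
s4 (pos 4,5,6,7,12,13,14,15): 1⊕0⊕1⊕1⊕1⊕0⊕0⊕1 = 1
s8 (pos 8,9,10,11,12,13,14,15): 1⊕0⊕1⊕0⊕1⊕0⊕0⊕1 = 0
Syndrome s8…s1 = 0111 → error at position 7.

0111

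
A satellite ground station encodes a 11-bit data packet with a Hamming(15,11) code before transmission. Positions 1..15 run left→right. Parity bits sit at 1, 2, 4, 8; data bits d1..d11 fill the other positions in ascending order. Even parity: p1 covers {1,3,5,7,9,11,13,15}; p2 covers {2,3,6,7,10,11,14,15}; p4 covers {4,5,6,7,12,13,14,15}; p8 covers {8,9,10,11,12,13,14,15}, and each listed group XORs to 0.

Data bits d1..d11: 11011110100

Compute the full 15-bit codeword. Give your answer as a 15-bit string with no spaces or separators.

Place data at non-parity positions: p1 p2 1 p4 1 0 1 p8 1 1 1 0 1 0 0
p1 (pos 1,3,5,7,9,11,13,15): XOR of data positions = 1⊕1⊕1⊕1⊕1⊕1⊕0 = 0
p2 (pos 2,3,6,7,10,11,14,15): XOR of data positions = 1⊕0⊕1⊕1⊕1⊕0⊕0 = 0
p4 (pos 4,5,6,7,12,13,14,15): XOR of data positions = 1⊕0⊕1⊕0⊕1⊕0⊕0 = 1
p8 (pos 8,9,10,11,12,13,14,15): XOR of data positions = 1⊕1⊕1⊕0⊕1⊕0⊕0 = 0
Codeword: 001110101110100

001110101110100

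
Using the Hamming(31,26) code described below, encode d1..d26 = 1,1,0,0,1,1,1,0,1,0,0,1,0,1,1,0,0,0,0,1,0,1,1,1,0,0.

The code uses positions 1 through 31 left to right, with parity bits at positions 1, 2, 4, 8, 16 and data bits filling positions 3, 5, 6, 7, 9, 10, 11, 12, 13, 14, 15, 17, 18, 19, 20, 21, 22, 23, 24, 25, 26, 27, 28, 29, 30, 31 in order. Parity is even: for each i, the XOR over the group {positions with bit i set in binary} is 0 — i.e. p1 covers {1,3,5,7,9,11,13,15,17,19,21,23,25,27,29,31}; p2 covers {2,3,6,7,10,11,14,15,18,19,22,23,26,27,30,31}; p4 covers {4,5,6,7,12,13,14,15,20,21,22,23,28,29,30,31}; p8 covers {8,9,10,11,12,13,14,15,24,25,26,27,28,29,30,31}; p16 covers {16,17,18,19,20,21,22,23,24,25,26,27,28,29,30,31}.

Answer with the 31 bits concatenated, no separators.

0111100011101001101100001011100

Place data at non-parity positions: p1 p2 1 p4 1 0 0 p8 1 1 1 0 1 0 0 p16 1 0 1 1 0 0 0 0 1 0 1 1 1 0 0
p1 (pos 1,3,5,7,9,11,13,15,17,19,21,23,25,27,29,31): XOR of data positions = 1⊕1⊕0⊕1⊕1⊕1⊕0⊕1⊕1⊕0⊕0⊕1⊕1⊕1⊕0 = 0
p2 (pos 2,3,6,7,10,11,14,15,18,19,22,23,26,27,30,31): XOR of data positions = 1⊕0⊕0⊕1⊕1⊕0⊕0⊕0⊕1⊕0⊕0⊕0⊕1⊕0⊕0 = 1
p4 (pos 4,5,6,7,12,13,14,15,20,21,22,23,28,29,30,31): XOR of data positions = 1⊕0⊕0⊕0⊕1⊕0⊕0⊕1⊕0⊕0⊕0⊕1⊕1⊕0⊕0 = 1
p8 (pos 8,9,10,11,12,13,14,15,24,25,26,27,28,29,30,31): XOR of data positions = 1⊕1⊕1⊕0⊕1⊕0⊕0⊕0⊕1⊕0⊕1⊕1⊕1⊕0⊕0 = 0
p16 (pos 16,17,18,19,20,21,22,23,24,25,26,27,28,29,30,31): XOR of data positions = 1⊕0⊕1⊕1⊕0⊕0⊕0⊕0⊕1⊕0⊕1⊕1⊕1⊕0⊕0 = 1
Codeword: 0111100011101001101100001011100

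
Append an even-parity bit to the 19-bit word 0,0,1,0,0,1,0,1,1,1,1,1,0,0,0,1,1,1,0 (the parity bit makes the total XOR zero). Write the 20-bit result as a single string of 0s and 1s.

00100101111100011100

XOR of the 19 data bits: 0⊕0⊕1⊕0⊕0⊕1⊕0⊕1⊕1⊕1⊕1⊕1⊕0⊕0⊕0⊕1⊕1⊕1⊕0 = 0
Parity bit = 0 (so all 20 bits XOR to 0).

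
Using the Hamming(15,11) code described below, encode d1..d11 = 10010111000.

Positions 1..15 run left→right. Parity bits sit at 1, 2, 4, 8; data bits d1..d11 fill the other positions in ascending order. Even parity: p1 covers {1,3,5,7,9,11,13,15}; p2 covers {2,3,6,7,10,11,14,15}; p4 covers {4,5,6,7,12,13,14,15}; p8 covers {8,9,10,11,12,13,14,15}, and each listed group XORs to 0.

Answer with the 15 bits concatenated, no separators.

101000110111000

Place data at non-parity positions: p1 p2 1 p4 0 0 1 p8 0 1 1 1 0 0 0
p1 (pos 1,3,5,7,9,11,13,15): XOR of data positions = 1⊕0⊕1⊕0⊕1⊕0⊕0 = 1
p2 (pos 2,3,6,7,10,11,14,15): XOR of data positions = 1⊕0⊕1⊕1⊕1⊕0⊕0 = 0
p4 (pos 4,5,6,7,12,13,14,15): XOR of data positions = 0⊕0⊕1⊕1⊕0⊕0⊕0 = 0
p8 (pos 8,9,10,11,12,13,14,15): XOR of data positions = 0⊕1⊕1⊕1⊕0⊕0⊕0 = 1
Codeword: 101000110111000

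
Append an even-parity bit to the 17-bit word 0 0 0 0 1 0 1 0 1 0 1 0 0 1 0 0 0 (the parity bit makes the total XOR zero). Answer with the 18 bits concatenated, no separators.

XOR of the 17 data bits: 0⊕0⊕0⊕0⊕1⊕0⊕1⊕0⊕1⊕0⊕1⊕0⊕0⊕1⊕0⊕0⊕0 = 1
Parity bit = 1 (so all 18 bits XOR to 0).

000010101010010001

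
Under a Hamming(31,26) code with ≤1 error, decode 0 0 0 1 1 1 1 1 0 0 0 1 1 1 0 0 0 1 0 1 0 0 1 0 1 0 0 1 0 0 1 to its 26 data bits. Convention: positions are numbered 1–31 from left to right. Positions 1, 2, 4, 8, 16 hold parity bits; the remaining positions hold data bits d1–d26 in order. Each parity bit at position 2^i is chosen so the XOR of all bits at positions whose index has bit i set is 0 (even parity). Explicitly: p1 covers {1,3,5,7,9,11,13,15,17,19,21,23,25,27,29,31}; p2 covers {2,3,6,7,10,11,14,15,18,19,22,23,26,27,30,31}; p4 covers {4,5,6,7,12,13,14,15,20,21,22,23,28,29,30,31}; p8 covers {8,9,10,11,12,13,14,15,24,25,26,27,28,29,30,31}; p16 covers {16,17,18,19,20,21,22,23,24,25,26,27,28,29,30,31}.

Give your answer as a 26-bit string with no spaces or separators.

01110000110010100101001001

s1 (pos 1,3,5,7,9,11,13,15,17,19,21,23,25,27,29,31): 0⊕0⊕1⊕1⊕0⊕0⊕1⊕0⊕0⊕0⊕0⊕1⊕1⊕0⊕0⊕1 = 0
s2 (pos 2,3,6,7,10,11,14,15,18,19,22,23,26,27,30,31): 0⊕0⊕1⊕1⊕0⊕0⊕1⊕0⊕1⊕0⊕0⊕1⊕0⊕0⊕0⊕1 = 0
s4 (pos 4,5,6,7,12,13,14,15,20,21,22,23,28,29,30,31): 1⊕1⊕1⊕1⊕1⊕1⊕1⊕0⊕1⊕0⊕0⊕1⊕1⊕0⊕0⊕1 = 1
s8 (pos 8,9,10,11,12,13,14,15,24,25,26,27,28,29,30,31): 1⊕0⊕0⊕0⊕1⊕1⊕1⊕0⊕0⊕1⊕0⊕0⊕1⊕0⊕0⊕1 = 1
s16 (pos 16,17,18,19,20,21,22,23,24,25,26,27,28,29,30,31): 0⊕0⊕1⊕0⊕1⊕0⊕0⊕1⊕0⊕1⊕0⊕0⊕1⊕0⊕0⊕1 = 0
Syndrome s16…s1 = 01100 → error at position 12.
Flip position 12: 0001111100011100010100101001001 → 0001111100001100010100101001001
Read data bits from positions 3,5,6,7,9,10,11,12,13,14,15,17,18,19,20,21,22,23,24,25,26,27,28,29,30,31: 01110000110010100101001001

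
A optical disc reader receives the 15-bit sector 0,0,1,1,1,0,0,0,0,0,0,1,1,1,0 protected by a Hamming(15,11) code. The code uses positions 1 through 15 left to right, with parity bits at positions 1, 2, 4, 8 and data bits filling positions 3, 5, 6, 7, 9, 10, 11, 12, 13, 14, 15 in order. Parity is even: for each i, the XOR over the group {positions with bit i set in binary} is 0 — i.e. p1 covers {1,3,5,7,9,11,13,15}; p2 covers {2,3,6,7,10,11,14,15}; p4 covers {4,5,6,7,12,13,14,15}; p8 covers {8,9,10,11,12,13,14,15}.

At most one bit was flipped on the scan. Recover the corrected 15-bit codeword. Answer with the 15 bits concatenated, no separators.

s1 (pos 1,3,5,7,9,11,13,15): 0⊕1⊕1⊕0⊕0⊕0⊕1⊕0 = 1
s2 (pos 2,3,6,7,10,11,14,15): 0⊕1⊕0⊕0⊕0⊕0⊕1⊕0 = 0
s4 (pos 4,5,6,7,12,13,14,15): 1⊕1⊕0⊕0⊕1⊕1⊕1⊕0 = 1
s8 (pos 8,9,10,11,12,13,14,15): 0⊕0⊕0⊕0⊕1⊕1⊕1⊕0 = 1
Syndrome s8…s1 = 1101 → error at position 13.
Flip position 13: 001110000001110 → 001110000001010

001110000001010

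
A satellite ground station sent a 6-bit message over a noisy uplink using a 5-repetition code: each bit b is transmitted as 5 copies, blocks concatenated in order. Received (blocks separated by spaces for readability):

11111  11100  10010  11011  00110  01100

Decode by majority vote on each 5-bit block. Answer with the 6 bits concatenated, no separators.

Block 1 (11111): 5 ones → 1
Block 2 (11100): 3 ones → 1
Block 3 (10010): 2 ones → 0
Block 4 (11011): 4 ones → 1
Block 5 (00110): 2 ones → 0
Block 6 (01100): 2 ones → 0

110100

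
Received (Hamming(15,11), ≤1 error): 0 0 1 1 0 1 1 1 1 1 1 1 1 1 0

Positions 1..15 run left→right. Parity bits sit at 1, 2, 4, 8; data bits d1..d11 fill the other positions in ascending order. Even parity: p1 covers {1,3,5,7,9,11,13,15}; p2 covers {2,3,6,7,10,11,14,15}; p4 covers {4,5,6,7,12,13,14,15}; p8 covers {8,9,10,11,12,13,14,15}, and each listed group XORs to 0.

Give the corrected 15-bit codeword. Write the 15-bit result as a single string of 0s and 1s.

001101110111110

s1 (pos 1,3,5,7,9,11,13,15): 0⊕1⊕0⊕1⊕1⊕1⊕1⊕0 = 1
s2 (pos 2,3,6,7,10,11,14,15): 0⊕1⊕1⊕1⊕1⊕1⊕1⊕0 = 0
s4 (pos 4,5,6,7,12,13,14,15): 1⊕0⊕1⊕1⊕1⊕1⊕1⊕0 = 0
s8 (pos 8,9,10,11,12,13,14,15): 1⊕1⊕1⊕1⊕1⊕1⊕1⊕0 = 1
Syndrome s8…s1 = 1001 → error at position 9.
Flip position 9: 001101111111110 → 001101110111110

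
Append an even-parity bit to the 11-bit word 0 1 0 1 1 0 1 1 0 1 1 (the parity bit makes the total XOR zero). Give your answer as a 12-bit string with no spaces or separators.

010110110111

XOR of the 11 data bits: 0⊕1⊕0⊕1⊕1⊕0⊕1⊕1⊕0⊕1⊕1 = 1
Parity bit = 1 (so all 12 bits XOR to 0).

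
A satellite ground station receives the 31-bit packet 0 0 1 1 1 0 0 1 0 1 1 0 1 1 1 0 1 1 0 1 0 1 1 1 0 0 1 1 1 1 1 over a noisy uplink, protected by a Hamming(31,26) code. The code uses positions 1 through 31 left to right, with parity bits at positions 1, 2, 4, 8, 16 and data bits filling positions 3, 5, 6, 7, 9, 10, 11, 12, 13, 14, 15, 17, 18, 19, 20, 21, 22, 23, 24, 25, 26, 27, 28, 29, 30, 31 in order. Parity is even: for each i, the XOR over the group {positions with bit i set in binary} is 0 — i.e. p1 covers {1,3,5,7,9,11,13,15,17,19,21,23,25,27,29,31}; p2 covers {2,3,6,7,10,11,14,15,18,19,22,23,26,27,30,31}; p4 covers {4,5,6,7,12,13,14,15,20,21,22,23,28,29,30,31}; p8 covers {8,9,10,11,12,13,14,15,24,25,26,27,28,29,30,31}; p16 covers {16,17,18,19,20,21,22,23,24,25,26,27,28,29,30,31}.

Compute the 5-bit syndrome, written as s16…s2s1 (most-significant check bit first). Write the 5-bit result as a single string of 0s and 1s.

s1 (pos 1,3,5,7,9,11,13,15,17,19,21,23,25,27,29,31): 0⊕1⊕1⊕0⊕0⊕1⊕1⊕1⊕1⊕0⊕0⊕1⊕0⊕1⊕1⊕1 = 0
s2 (pos 2,3,6,7,10,11,14,15,18,19,22,23,26,27,30,31): 0⊕1⊕0⊕0⊕1⊕1⊕1⊕1⊕1⊕0⊕1⊕1⊕0⊕1⊕1⊕1 = 1
s4 (pos 4,5,6,7,12,13,14,15,20,21,22,23,28,29,30,31): 1⊕1⊕0⊕0⊕0⊕1⊕1⊕1⊕1⊕0⊕1⊕1⊕1⊕1⊕1⊕1 = 0
s8 (pos 8,9,10,11,12,13,14,15,24,25,26,27,28,29,30,31): 1⊕0⊕1⊕1⊕0⊕1⊕1⊕1⊕1⊕0⊕0⊕1⊕1⊕1⊕1⊕1 = 0
s16 (pos 16,17,18,19,20,21,22,23,24,25,26,27,28,29,30,31): 0⊕1⊕1⊕0⊕1⊕0⊕1⊕1⊕1⊕0⊕0⊕1⊕1⊕1⊕1⊕1 = 1
Syndrome s16…s1 = 10010 → error at position 18.

10010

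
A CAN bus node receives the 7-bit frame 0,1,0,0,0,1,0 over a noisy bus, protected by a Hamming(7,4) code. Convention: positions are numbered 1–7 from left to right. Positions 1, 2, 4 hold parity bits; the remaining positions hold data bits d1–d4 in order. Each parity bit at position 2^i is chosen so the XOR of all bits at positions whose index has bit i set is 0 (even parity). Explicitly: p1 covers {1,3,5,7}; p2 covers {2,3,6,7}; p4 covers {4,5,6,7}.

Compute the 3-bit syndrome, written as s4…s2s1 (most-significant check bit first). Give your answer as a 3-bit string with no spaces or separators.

100

s1 (pos 1,3,5,7): 0⊕0⊕0⊕0 = 0
s2 (pos 2,3,6,7): 1⊕0⊕1⊕0 = 0
s4 (pos 4,5,6,7): 0⊕0⊕1⊕0 = 1
Syndrome s4…s1 = 100 → error at position 4.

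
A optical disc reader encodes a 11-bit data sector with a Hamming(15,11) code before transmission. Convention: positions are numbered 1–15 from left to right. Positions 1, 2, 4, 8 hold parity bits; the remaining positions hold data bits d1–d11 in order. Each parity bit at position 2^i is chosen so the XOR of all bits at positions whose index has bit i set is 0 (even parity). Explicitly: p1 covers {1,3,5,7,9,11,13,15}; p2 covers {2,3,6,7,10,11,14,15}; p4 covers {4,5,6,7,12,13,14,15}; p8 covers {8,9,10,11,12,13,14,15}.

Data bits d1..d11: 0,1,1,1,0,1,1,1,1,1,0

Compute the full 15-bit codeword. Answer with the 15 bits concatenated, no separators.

Place data at non-parity positions: p1 p2 0 p4 1 1 1 p8 0 1 1 1 1 1 0
p1 (pos 1,3,5,7,9,11,13,15): XOR of data positions = 0⊕1⊕1⊕0⊕1⊕1⊕0 = 0
p2 (pos 2,3,6,7,10,11,14,15): XOR of data positions = 0⊕1⊕1⊕1⊕1⊕1⊕0 = 1
p4 (pos 4,5,6,7,12,13,14,15): XOR of data positions = 1⊕1⊕1⊕1⊕1⊕1⊕0 = 0
p8 (pos 8,9,10,11,12,13,14,15): XOR of data positions = 0⊕1⊕1⊕1⊕1⊕1⊕0 = 1
Codeword: 010011110111110

010011110111110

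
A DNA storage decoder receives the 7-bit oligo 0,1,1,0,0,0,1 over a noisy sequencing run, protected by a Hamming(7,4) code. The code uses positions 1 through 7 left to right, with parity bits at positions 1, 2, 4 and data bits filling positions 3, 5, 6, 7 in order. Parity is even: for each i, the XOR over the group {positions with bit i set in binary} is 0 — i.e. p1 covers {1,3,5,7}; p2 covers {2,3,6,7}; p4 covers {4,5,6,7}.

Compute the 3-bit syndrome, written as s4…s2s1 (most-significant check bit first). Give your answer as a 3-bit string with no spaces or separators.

s1 (pos 1,3,5,7): 0⊕1⊕0⊕1 = 0
s2 (pos 2,3,6,7): 1⊕1⊕0⊕1 = 1
s4 (pos 4,5,6,7): 0⊕0⊕0⊕1 = 1
Syndrome s4…s1 = 110 → error at position 6.

110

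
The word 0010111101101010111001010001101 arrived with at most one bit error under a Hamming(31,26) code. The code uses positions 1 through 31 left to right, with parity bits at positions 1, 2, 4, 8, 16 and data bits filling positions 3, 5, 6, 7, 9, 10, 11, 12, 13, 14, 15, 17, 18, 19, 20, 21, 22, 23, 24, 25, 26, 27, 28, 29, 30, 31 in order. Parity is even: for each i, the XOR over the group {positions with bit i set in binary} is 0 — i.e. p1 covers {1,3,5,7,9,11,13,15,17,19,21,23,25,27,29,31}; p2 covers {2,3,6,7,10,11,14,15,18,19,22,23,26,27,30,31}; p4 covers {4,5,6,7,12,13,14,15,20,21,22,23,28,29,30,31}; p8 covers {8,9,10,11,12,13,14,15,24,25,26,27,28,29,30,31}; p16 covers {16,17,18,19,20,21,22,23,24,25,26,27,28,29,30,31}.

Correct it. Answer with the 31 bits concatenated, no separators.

s1 (pos 1,3,5,7,9,11,13,15,17,19,21,23,25,27,29,31): 0⊕1⊕1⊕1⊕0⊕1⊕1⊕1⊕1⊕1⊕0⊕0⊕0⊕0⊕1⊕1 = 0
s2 (pos 2,3,6,7,10,11,14,15,18,19,22,23,26,27,30,31): 0⊕1⊕1⊕1⊕1⊕1⊕0⊕1⊕1⊕1⊕1⊕0⊕0⊕0⊕0⊕1 = 0
s4 (pos 4,5,6,7,12,13,14,15,20,21,22,23,28,29,30,31): 0⊕1⊕1⊕1⊕0⊕1⊕0⊕1⊕0⊕0⊕1⊕0⊕1⊕1⊕0⊕1 = 1
s8 (pos 8,9,10,11,12,13,14,15,24,25,26,27,28,29,30,31): 1⊕0⊕1⊕1⊕0⊕1⊕0⊕1⊕1⊕0⊕0⊕0⊕1⊕1⊕0⊕1 = 1
s16 (pos 16,17,18,19,20,21,22,23,24,25,26,27,28,29,30,31): 0⊕1⊕1⊕1⊕0⊕0⊕1⊕0⊕1⊕0⊕0⊕0⊕1⊕1⊕0⊕1 = 0
Syndrome s16…s1 = 01100 → error at position 12.
Flip position 12: 0010111101101010111001010001101 → 0010111101111010111001010001101

0010111101111010111001010001101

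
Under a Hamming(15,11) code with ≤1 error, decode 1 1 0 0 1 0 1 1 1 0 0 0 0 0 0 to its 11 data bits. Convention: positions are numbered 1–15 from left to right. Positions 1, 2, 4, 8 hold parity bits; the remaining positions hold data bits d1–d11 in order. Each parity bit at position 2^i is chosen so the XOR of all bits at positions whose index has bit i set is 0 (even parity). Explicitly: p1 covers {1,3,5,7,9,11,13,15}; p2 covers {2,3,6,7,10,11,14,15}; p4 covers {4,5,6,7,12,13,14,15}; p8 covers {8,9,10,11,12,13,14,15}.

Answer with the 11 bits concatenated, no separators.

s1 (pos 1,3,5,7,9,11,13,15): 1⊕0⊕1⊕1⊕1⊕0⊕0⊕0 = 0
s2 (pos 2,3,6,7,10,11,14,15): 1⊕0⊕0⊕1⊕0⊕0⊕0⊕0 = 0
s4 (pos 4,5,6,7,12,13,14,15): 0⊕1⊕0⊕1⊕0⊕0⊕0⊕0 = 0
s8 (pos 8,9,10,11,12,13,14,15): 1⊕1⊕0⊕0⊕0⊕0⊕0⊕0 = 0
Syndrome s8…s1 = 0000 → no error.
Read data bits from positions 3,5,6,7,9,10,11,12,13,14,15: 01011000000

01011000000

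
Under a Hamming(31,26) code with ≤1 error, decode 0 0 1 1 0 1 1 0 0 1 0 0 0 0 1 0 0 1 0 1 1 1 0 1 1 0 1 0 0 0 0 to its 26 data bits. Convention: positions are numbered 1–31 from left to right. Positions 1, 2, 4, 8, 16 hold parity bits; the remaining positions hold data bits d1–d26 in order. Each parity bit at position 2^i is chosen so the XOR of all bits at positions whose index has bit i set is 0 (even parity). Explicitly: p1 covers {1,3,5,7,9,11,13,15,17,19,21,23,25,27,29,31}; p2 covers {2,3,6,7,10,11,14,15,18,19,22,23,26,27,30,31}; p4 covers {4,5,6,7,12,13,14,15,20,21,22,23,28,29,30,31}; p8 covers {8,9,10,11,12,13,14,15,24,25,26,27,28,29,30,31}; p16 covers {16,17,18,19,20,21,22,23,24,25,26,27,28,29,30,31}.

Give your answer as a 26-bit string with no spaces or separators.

s1 (pos 1,3,5,7,9,11,13,15,17,19,21,23,25,27,29,31): 0⊕1⊕0⊕1⊕0⊕0⊕0⊕1⊕0⊕0⊕1⊕0⊕1⊕1⊕0⊕0 = 0
s2 (pos 2,3,6,7,10,11,14,15,18,19,22,23,26,27,30,31): 0⊕1⊕1⊕1⊕1⊕0⊕0⊕1⊕1⊕0⊕1⊕0⊕0⊕1⊕0⊕0 = 0
s4 (pos 4,5,6,7,12,13,14,15,20,21,22,23,28,29,30,31): 1⊕0⊕1⊕1⊕0⊕0⊕0⊕1⊕1⊕1⊕1⊕0⊕0⊕0⊕0⊕0 = 1
s8 (pos 8,9,10,11,12,13,14,15,24,25,26,27,28,29,30,31): 0⊕0⊕1⊕0⊕0⊕0⊕0⊕1⊕1⊕1⊕0⊕1⊕0⊕0⊕0⊕0 = 1
s16 (pos 16,17,18,19,20,21,22,23,24,25,26,27,28,29,30,31): 0⊕0⊕1⊕0⊕1⊕1⊕1⊕0⊕1⊕1⊕0⊕1⊕0⊕0⊕0⊕0 = 1
Syndrome s16…s1 = 11100 → error at position 28.
Flip position 28: 0011011001000010010111011010000 → 0011011001000010010111011011000
Read data bits from positions 3,5,6,7,9,10,11,12,13,14,15,17,18,19,20,21,22,23,24,25,26,27,28,29,30,31: 10110100001010111011011000

10110100001010111011011000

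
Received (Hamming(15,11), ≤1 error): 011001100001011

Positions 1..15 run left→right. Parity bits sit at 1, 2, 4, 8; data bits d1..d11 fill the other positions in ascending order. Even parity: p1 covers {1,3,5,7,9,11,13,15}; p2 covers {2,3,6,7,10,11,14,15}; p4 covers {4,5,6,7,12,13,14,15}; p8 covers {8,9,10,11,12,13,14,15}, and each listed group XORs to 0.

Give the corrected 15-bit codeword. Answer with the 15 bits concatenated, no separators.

011001100001111

s1 (pos 1,3,5,7,9,11,13,15): 0⊕1⊕0⊕1⊕0⊕0⊕0⊕1 = 1
s2 (pos 2,3,6,7,10,11,14,15): 1⊕1⊕1⊕1⊕0⊕0⊕1⊕1 = 0
s4 (pos 4,5,6,7,12,13,14,15): 0⊕0⊕1⊕1⊕1⊕0⊕1⊕1 = 1
s8 (pos 8,9,10,11,12,13,14,15): 0⊕0⊕0⊕0⊕1⊕0⊕1⊕1 = 1
Syndrome s8…s1 = 1101 → error at position 13.
Flip position 13: 011001100001011 → 011001100001111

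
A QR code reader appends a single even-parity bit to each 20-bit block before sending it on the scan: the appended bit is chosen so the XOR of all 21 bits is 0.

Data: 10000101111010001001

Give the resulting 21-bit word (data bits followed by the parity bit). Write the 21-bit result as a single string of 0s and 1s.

100001011110100010011

XOR of the 20 data bits: 1⊕0⊕0⊕0⊕0⊕1⊕0⊕1⊕1⊕1⊕1⊕0⊕1⊕0⊕0⊕0⊕1⊕0⊕0⊕1 = 1
Parity bit = 1 (so all 21 bits XOR to 0).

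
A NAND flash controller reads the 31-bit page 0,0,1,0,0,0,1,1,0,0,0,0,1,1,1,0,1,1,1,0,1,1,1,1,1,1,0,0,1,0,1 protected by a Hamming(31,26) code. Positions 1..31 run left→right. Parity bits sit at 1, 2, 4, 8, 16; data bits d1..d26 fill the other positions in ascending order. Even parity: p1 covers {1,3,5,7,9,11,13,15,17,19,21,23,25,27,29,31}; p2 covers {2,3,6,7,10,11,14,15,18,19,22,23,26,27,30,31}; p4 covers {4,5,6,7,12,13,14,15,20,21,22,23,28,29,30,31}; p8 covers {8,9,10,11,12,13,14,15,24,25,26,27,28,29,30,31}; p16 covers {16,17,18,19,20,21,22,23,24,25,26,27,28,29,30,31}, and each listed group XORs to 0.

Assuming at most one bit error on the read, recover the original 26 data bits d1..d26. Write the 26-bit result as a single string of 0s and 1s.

s1 (pos 1,3,5,7,9,11,13,15,17,19,21,23,25,27,29,31): 0⊕1⊕0⊕1⊕0⊕0⊕1⊕1⊕1⊕1⊕1⊕1⊕1⊕0⊕1⊕1 = 1
s2 (pos 2,3,6,7,10,11,14,15,18,19,22,23,26,27,30,31): 0⊕1⊕0⊕1⊕0⊕0⊕1⊕1⊕1⊕1⊕1⊕1⊕1⊕0⊕0⊕1 = 0
s4 (pos 4,5,6,7,12,13,14,15,20,21,22,23,28,29,30,31): 0⊕0⊕0⊕1⊕0⊕1⊕1⊕1⊕0⊕1⊕1⊕1⊕0⊕1⊕0⊕1 = 1
s8 (pos 8,9,10,11,12,13,14,15,24,25,26,27,28,29,30,31): 1⊕0⊕0⊕0⊕0⊕1⊕1⊕1⊕1⊕1⊕1⊕0⊕0⊕1⊕0⊕1 = 1
s16 (pos 16,17,18,19,20,21,22,23,24,25,26,27,28,29,30,31): 0⊕1⊕1⊕1⊕0⊕1⊕1⊕1⊕1⊕1⊕1⊕0⊕0⊕1⊕0⊕1 = 1
Syndrome s16…s1 = 11101 → error at position 29.
Flip position 29: 0010001100001110111011111100101 → 0010001100001110111011111100001
Read data bits from positions 3,5,6,7,9,10,11,12,13,14,15,17,18,19,20,21,22,23,24,25,26,27,28,29,30,31: 10010000111111011111100001

10010000111111011111100001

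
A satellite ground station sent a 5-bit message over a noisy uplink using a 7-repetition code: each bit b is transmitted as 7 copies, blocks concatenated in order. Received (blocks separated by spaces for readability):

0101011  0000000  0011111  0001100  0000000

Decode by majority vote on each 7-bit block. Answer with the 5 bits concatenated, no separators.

Block 1 (0101011): 4 ones → 1
Block 2 (0000000): 0 ones → 0
Block 3 (0011111): 5 ones → 1
Block 4 (0001100): 2 ones → 0
Block 5 (0000000): 0 ones → 0

10100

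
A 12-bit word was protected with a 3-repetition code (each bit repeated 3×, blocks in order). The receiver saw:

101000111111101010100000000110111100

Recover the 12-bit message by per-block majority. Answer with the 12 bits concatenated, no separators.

101110000110

Block 1 (101): 2 ones → 1
Block 2 (000): 0 ones → 0
Block 3 (111): 3 ones → 1
Block 4 (111): 3 ones → 1
Block 5 (101): 2 ones → 1
Block 6 (010): 1 one → 0
Block 7 (100): 1 one → 0
Block 8 (000): 0 ones → 0
Block 9 (000): 0 ones → 0
Block 10 (110): 2 ones → 1
Block 11 (111): 3 ones → 1
Block 12 (100): 1 one → 0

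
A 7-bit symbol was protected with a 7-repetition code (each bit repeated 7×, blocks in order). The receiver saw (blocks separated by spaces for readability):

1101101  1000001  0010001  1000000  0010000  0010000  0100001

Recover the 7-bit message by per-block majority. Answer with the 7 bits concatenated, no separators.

Block 1 (1101101): 5 ones → 1
Block 2 (1000001): 2 ones → 0
Block 3 (0010001): 2 ones → 0
Block 4 (1000000): 1 one → 0
Block 5 (0010000): 1 one → 0
Block 6 (0010000): 1 one → 0
Block 7 (0100001): 2 ones → 0

1000000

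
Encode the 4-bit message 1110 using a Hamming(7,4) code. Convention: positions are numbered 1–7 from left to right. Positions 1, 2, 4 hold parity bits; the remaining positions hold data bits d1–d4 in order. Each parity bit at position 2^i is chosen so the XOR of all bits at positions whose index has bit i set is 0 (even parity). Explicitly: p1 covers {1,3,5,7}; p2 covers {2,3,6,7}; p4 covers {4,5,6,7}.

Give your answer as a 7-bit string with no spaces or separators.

0010110

Place data at non-parity positions: p1 p2 1 p4 1 1 0
p1 (pos 1,3,5,7): XOR of data positions = 1⊕1⊕0 = 0
p2 (pos 2,3,6,7): XOR of data positions = 1⊕1⊕0 = 0
p4 (pos 4,5,6,7): XOR of data positions = 1⊕1⊕0 = 0
Codeword: 0010110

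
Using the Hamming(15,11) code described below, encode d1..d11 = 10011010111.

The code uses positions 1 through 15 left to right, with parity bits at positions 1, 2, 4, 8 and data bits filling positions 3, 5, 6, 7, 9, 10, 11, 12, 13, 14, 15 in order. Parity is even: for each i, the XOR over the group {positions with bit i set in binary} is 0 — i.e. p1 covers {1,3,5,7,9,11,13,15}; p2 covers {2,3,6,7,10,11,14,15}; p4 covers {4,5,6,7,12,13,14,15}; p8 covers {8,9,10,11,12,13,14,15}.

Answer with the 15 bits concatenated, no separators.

Place data at non-parity positions: p1 p2 1 p4 0 0 1 p8 1 0 1 0 1 1 1
p1 (pos 1,3,5,7,9,11,13,15): XOR of data positions = 1⊕0⊕1⊕1⊕1⊕1⊕1 = 0
p2 (pos 2,3,6,7,10,11,14,15): XOR of data positions = 1⊕0⊕1⊕0⊕1⊕1⊕1 = 1
p4 (pos 4,5,6,7,12,13,14,15): XOR of data positions = 0⊕0⊕1⊕0⊕1⊕1⊕1 = 0
p8 (pos 8,9,10,11,12,13,14,15): XOR of data positions = 1⊕0⊕1⊕0⊕1⊕1⊕1 = 1
Codeword: 011000111010111

011000111010111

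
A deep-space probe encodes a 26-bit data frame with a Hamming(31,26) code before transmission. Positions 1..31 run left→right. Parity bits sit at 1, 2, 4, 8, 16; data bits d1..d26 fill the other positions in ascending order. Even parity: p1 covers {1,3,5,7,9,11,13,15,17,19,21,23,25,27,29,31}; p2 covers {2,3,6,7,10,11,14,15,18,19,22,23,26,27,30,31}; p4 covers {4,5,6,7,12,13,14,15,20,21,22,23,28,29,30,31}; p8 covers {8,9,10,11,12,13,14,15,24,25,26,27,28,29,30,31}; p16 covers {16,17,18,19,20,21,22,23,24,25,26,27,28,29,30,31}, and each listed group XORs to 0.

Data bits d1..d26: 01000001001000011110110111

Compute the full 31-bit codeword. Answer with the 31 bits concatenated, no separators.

Place data at non-parity positions: p1 p2 0 p4 1 0 0 p8 0 0 0 1 0 0 1 p16 0 0 0 0 1 1 1 1 0 1 1 0 1 1 1
p1 (pos 1,3,5,7,9,11,13,15,17,19,21,23,25,27,29,31): XOR of data positions = 0⊕1⊕0⊕0⊕0⊕0⊕1⊕0⊕0⊕1⊕1⊕0⊕1⊕1⊕1 = 1
p2 (pos 2,3,6,7,10,11,14,15,18,19,22,23,26,27,30,31): XOR of data positions = 0⊕0⊕0⊕0⊕0⊕0⊕1⊕0⊕0⊕1⊕1⊕1⊕1⊕1⊕1 = 1
p4 (pos 4,5,6,7,12,13,14,15,20,21,22,23,28,29,30,31): XOR of data positions = 1⊕0⊕0⊕1⊕0⊕0⊕1⊕0⊕1⊕1⊕1⊕0⊕1⊕1⊕1 = 1
p8 (pos 8,9,10,11,12,13,14,15,24,25,26,27,28,29,30,31): XOR of data positions = 0⊕0⊕0⊕1⊕0⊕0⊕1⊕1⊕0⊕1⊕1⊕0⊕1⊕1⊕1 = 0
p16 (pos 16,17,18,19,20,21,22,23,24,25,26,27,28,29,30,31): XOR of data positions = 0⊕0⊕0⊕0⊕1⊕1⊕1⊕1⊕0⊕1⊕1⊕0⊕1⊕1⊕1 = 1
Codeword: 1101100000010011000011110110111

1101100000010011000011110110111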